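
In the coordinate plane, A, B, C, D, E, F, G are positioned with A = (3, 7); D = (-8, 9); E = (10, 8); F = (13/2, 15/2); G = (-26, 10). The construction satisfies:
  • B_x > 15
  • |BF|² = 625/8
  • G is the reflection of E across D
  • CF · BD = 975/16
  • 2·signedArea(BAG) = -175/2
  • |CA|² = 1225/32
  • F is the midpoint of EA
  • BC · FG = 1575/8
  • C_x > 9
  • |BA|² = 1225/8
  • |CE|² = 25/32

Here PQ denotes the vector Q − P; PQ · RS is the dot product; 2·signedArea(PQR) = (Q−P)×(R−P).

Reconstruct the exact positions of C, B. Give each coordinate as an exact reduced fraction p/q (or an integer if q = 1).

B = (61/4, 35/4)
C = (73/8, 63/8)

1. B_x = 61/4  [line -3·x + -29·y + 599/2 = 0 ∩ |BF|² = 625/8]
2. B_y = 35/4  [line -3·x + -29·y + 599/2 = 0 ∩ |BF|² = 625/8]
   → B = (61/4, 35/4)
3. C_x = 73/8  [CF · BD = 975/16 ∩ BC · FG = 1575/8]
4. C_y = 63/8  [CF · BD = 975/16 ∩ BC · FG = 1575/8]
   → C = (73/8, 63/8)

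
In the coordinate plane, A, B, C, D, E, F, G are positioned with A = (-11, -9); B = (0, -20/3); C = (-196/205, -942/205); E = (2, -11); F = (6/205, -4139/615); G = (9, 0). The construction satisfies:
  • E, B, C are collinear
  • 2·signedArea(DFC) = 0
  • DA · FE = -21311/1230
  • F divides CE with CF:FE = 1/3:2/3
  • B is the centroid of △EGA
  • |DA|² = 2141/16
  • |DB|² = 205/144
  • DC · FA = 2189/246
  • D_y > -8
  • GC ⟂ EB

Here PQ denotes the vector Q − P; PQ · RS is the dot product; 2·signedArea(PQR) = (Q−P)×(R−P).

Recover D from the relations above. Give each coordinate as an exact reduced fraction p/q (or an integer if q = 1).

1. D_x = 1/2  [2·signedArea(DFC) = 0 ∩ DC · FA = 2189/246]
2. D_y = -31/4  [2·signedArea(DFC) = 0 ∩ DC · FA = 2189/246]
   → D = (1/2, -31/4)

D = (1/2, -31/4)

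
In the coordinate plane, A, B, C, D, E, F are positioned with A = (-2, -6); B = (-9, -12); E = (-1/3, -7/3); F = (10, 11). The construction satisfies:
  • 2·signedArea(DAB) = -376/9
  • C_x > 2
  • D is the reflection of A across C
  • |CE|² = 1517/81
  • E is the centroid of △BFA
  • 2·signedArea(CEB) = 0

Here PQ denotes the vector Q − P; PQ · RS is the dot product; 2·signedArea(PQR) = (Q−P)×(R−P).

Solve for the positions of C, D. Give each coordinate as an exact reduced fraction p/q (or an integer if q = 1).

C = (23/9, 8/9)
D = (64/9, 70/9)

1. C_x = 23/9  [line 29/3·x + -26/3·y + -17 = 0 ∩ |CE|² = 1517/81]
2. C_y = 8/9  [line 29/3·x + -26/3·y + -17 = 0 ∩ |CE|² = 1517/81]
   → C = (23/9, 8/9)
3. D_x = 64/9  [D is the reflection of A across C]
4. D_y = 70/9  [D is the reflection of A across C]
   → D = (64/9, 70/9)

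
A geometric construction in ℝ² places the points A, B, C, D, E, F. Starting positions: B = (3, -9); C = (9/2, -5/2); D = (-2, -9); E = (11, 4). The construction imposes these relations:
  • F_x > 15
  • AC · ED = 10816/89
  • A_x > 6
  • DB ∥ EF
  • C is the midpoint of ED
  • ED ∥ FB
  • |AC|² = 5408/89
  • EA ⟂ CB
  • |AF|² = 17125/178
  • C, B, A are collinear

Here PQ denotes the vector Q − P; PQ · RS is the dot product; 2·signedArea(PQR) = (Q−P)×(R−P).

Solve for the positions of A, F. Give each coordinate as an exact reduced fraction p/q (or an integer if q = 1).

1. A_x = 1113/178  [C, B, A are collinear ∩ EA ⟂ CB]
2. A_y = 907/178  [C, B, A are collinear ∩ EA ⟂ CB]
   → A = (1113/178, 907/178)
3. F_x = 16  [ED ∥ FB ∩ DB ∥ EF]
4. F_y = 4  [ED ∥ FB ∩ DB ∥ EF]
   → F = (16, 4)

A = (1113/178, 907/178)
F = (16, 4)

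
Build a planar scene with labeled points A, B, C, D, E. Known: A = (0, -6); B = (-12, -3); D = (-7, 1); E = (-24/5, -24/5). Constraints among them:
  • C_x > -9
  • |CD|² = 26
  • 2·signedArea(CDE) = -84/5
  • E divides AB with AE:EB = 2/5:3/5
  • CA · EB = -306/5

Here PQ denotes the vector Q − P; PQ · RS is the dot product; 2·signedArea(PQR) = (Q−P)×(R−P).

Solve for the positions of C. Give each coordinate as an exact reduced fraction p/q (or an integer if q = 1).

C = (-8, -4)

1. C_x = -8  [2·signedArea(CDE) = -84/5 ∩ CA · EB = -306/5]
2. C_y = -4  [2·signedArea(CDE) = -84/5 ∩ CA · EB = -306/5]
   → C = (-8, -4)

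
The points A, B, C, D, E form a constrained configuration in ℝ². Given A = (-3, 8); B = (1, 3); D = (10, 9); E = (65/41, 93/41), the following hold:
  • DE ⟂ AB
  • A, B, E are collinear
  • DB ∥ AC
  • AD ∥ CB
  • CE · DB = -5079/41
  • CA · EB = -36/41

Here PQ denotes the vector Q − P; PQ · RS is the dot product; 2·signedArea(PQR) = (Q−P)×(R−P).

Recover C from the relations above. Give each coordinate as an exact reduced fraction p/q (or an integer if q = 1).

1. C_x = -12  [AD ∥ CB ∩ DB ∥ AC]
2. C_y = 2  [AD ∥ CB ∩ DB ∥ AC]
   → C = (-12, 2)

C = (-12, 2)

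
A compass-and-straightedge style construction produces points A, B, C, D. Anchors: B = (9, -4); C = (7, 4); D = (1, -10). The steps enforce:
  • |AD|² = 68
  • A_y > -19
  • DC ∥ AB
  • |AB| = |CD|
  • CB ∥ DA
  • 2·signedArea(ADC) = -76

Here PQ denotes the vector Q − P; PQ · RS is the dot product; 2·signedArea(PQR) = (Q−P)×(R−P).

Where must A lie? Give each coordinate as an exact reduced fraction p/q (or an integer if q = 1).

1. A_x = 3  [DC ∥ AB ∩ CB ∥ DA]
2. A_y = -18  [DC ∥ AB ∩ CB ∥ DA]
   → A = (3, -18)

A = (3, -18)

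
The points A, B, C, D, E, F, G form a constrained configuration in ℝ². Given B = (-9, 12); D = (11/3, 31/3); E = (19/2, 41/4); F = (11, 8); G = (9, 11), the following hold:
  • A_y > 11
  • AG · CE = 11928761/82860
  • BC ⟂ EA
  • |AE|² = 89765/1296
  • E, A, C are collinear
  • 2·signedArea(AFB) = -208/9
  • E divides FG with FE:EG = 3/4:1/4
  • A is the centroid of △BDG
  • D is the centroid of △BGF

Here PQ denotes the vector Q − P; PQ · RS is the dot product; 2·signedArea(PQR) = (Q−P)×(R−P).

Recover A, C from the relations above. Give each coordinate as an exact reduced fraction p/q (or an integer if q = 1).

1. A_x = 11/9  [A is the centroid of △BDG]
2. A_y = 100/9  [A is the centroid of △BDG]
   → A = (11/9, 100/9)
3. C_x = -62021/6905  [E, A, C are collinear ∩ BC ⟂ EA]
4. C_y = 84052/6905  [E, A, C are collinear ∩ BC ⟂ EA]
   → C = (-62021/6905, 84052/6905)

A = (11/9, 100/9)
C = (-62021/6905, 84052/6905)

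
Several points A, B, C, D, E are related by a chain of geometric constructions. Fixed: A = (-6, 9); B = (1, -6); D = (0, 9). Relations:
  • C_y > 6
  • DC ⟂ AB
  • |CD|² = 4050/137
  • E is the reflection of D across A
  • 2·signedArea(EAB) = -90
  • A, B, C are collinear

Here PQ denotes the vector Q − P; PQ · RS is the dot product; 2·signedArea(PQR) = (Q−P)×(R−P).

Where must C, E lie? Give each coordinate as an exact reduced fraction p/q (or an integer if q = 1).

1. C_x = -675/137  [A, B, C are collinear ∩ DC ⟂ AB]
2. C_y = 918/137  [A, B, C are collinear ∩ DC ⟂ AB]
   → C = (-675/137, 918/137)
3. E_x = -12  [E is the reflection of D across A]
4. E_y = 9  [E is the reflection of D across A]
   → E = (-12, 9)

C = (-675/137, 918/137)
E = (-12, 9)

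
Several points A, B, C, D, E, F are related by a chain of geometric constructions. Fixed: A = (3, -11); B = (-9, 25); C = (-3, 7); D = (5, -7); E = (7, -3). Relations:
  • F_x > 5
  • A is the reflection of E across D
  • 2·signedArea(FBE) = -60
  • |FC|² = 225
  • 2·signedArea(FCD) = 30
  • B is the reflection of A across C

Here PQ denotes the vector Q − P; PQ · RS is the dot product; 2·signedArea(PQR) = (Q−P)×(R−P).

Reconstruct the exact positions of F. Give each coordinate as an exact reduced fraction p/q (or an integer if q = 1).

F = (6, -5)

1. F_x = 6  [line 14·x + 8·y + -44 = 0 ∩ |FC|² = 225]
2. F_y = -5  [line 14·x + 8·y + -44 = 0 ∩ |FC|² = 225]
   → F = (6, -5)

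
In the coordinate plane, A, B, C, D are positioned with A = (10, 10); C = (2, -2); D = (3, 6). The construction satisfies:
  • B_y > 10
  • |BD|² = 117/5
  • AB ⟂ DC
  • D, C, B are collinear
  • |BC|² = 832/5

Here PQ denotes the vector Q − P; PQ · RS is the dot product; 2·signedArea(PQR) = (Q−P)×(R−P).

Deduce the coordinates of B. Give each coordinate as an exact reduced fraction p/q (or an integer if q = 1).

1. B_x = 18/5  [D, C, B are collinear ∩ AB ⟂ DC]
2. B_y = 54/5  [D, C, B are collinear ∩ AB ⟂ DC]
   → B = (18/5, 54/5)

B = (18/5, 54/5)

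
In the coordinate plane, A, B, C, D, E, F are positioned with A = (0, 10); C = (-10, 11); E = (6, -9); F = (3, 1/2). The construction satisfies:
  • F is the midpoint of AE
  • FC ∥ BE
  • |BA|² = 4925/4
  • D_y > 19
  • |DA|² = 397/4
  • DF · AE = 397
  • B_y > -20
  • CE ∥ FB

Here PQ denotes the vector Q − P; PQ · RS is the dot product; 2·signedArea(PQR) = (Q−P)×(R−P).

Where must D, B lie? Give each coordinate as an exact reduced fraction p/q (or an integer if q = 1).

1. D_x = -3  [line -6·x + 19·y + -777/2 = 0 ∩ |DA|² = 397/4]
2. D_y = 39/2  [line -6·x + 19·y + -777/2 = 0 ∩ |DA|² = 397/4]
   → D = (-3, 39/2)
3. B_x = 19  [FC ∥ BE ∩ CE ∥ FB]
4. B_y = -39/2  [FC ∥ BE ∩ CE ∥ FB]
   → B = (19, -39/2)

B = (19, -39/2)
D = (-3, 39/2)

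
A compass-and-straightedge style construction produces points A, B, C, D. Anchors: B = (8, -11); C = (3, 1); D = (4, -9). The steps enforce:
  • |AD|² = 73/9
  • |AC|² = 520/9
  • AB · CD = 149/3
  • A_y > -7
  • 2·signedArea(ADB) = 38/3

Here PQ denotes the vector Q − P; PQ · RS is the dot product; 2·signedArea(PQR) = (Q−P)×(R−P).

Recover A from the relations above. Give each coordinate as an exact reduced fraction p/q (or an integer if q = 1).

A = (5, -19/3)

1. A_x = 5  [AB · CD = 149/3 ∩ 2·signedArea(ADB) = 38/3]
2. A_y = -19/3  [AB · CD = 149/3 ∩ 2·signedArea(ADB) = 38/3]
   → A = (5, -19/3)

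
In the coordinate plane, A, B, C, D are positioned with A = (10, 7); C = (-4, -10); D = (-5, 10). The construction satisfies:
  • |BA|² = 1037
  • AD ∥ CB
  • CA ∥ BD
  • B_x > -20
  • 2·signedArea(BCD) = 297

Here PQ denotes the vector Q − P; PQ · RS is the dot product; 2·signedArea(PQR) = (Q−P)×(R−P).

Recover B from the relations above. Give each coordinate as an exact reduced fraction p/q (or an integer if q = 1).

B = (-19, -7)

1. B_x = -19  [CA ∥ BD ∩ AD ∥ CB]
2. B_y = -7  [CA ∥ BD ∩ AD ∥ CB]
   → B = (-19, -7)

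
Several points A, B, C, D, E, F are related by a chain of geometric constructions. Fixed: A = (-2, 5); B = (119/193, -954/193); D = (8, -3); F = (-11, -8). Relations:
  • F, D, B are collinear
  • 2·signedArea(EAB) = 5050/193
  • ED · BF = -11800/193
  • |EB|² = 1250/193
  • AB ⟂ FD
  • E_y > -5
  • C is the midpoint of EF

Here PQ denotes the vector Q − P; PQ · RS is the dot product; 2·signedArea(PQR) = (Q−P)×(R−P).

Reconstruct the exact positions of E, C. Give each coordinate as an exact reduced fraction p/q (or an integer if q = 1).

C = (-1529/386, -2373/386)
E = (594/193, -829/193)

1. E_x = 594/193  [line 2242/193·x + 590/193·y + -4366/193 = 0 ∩ |EB|² = 1250/193]
2. E_y = -829/193  [line 2242/193·x + 590/193·y + -4366/193 = 0 ∩ |EB|² = 1250/193]
   → E = (594/193, -829/193)
3. C_x = -1529/386  [C is the midpoint of EF]
4. C_y = -2373/386  [C is the midpoint of EF]
   → C = (-1529/386, -2373/386)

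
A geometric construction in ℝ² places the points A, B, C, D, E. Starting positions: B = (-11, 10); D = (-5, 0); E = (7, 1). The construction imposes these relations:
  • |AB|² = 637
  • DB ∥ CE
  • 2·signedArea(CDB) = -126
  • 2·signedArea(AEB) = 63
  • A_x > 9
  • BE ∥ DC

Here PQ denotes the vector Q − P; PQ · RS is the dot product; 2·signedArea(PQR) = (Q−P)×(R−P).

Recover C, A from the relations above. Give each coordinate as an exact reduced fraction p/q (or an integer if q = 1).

1. C_x = 13  [DB ∥ CE ∩ BE ∥ DC]
2. C_y = -9  [DB ∥ CE ∩ BE ∥ DC]
   → C = (13, -9)
3. A_x = 10  [line -9·x + -18·y + 18 = 0 ∩ |AB|² = 637]
4. A_y = -4  [line -9·x + -18·y + 18 = 0 ∩ |AB|² = 637]
   → A = (10, -4)

A = (10, -4)
C = (13, -9)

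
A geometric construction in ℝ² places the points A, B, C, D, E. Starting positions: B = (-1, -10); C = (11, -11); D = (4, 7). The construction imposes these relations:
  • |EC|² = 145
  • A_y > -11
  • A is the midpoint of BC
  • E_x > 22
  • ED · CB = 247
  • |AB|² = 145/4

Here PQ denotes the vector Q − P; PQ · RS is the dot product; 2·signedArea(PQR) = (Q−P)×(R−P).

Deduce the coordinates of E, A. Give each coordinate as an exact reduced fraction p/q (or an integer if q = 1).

A = (5, -21/2)
E = (23, -12)

1. E_x = 23  [line 12·x + -1·y + -288 = 0 ∩ |EC|² = 145]
2. E_y = -12  [line 12·x + -1·y + -288 = 0 ∩ |EC|² = 145]
   → E = (23, -12)
3. A_x = 5  [A is the midpoint of BC]
4. A_y = -21/2  [A is the midpoint of BC]
   → A = (5, -21/2)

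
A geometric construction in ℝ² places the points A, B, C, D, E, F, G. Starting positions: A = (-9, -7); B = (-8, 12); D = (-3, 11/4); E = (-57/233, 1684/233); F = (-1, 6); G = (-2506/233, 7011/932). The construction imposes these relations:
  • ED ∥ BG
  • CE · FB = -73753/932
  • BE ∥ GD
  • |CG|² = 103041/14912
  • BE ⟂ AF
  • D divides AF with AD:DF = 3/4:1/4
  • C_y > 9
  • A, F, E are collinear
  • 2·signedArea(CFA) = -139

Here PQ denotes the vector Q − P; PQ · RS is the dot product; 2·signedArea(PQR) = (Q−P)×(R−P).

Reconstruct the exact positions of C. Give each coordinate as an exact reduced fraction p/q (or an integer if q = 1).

1. C_x = -2185/233  [CE · FB = -73753/932 ∩ 2·signedArea(CFA) = -139]
2. C_y = 18195/1864  [CE · FB = -73753/932 ∩ 2·signedArea(CFA) = -139]
   → C = (-2185/233, 18195/1864)

C = (-2185/233, 18195/1864)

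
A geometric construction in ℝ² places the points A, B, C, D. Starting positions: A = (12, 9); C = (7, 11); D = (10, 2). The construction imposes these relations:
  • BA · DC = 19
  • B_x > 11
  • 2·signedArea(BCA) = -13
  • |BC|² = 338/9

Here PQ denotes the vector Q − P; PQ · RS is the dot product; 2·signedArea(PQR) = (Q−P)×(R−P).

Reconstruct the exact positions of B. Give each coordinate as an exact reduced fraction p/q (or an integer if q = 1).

B = (34/3, 20/3)

1. B_x = 34/3  [2·signedArea(BCA) = -13 ∩ BA · DC = 19]
2. B_y = 20/3  [2·signedArea(BCA) = -13 ∩ BA · DC = 19]
   → B = (34/3, 20/3)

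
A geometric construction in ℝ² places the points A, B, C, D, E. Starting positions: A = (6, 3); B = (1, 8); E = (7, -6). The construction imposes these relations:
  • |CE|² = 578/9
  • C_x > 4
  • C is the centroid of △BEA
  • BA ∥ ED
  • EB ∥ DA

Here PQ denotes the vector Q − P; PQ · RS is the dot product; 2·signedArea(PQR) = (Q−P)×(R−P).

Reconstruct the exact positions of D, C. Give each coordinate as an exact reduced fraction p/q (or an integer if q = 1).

1. D_x = 12  [EB ∥ DA ∩ BA ∥ ED]
2. D_y = -11  [EB ∥ DA ∩ BA ∥ ED]
   → D = (12, -11)
3. C_x = 14/3  [C is the centroid of △BEA]
4. C_y = 5/3  [C is the centroid of △BEA]
   → C = (14/3, 5/3)

C = (14/3, 5/3)
D = (12, -11)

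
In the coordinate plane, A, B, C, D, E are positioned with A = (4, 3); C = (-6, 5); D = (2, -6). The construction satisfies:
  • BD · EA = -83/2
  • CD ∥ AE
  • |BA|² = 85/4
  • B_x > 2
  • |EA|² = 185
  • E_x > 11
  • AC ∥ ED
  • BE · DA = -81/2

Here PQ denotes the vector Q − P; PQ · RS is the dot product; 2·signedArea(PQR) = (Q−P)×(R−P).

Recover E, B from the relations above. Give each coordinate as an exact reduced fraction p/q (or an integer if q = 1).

1. E_x = 12  [AC ∥ ED ∩ CD ∥ AE]
2. E_y = -8  [AC ∥ ED ∩ CD ∥ AE]
   → E = (12, -8)
3. B_x = 3  [BD · EA = -83/2 ∩ BE · DA = -81/2]
4. B_y = -3/2  [BD · EA = -83/2 ∩ BE · DA = -81/2]
   → B = (3, -3/2)

B = (3, -3/2)
E = (12, -8)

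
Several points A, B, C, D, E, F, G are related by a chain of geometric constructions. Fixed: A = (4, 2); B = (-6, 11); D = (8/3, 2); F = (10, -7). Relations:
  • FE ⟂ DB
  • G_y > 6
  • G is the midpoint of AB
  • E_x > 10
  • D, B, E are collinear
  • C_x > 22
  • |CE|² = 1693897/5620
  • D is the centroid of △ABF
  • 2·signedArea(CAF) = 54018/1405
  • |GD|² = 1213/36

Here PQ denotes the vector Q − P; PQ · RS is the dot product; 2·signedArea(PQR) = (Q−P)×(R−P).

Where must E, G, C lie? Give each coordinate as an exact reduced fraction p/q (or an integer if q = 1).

1. E_x = 15022/1405  [D, B, E are collinear ∩ FE ⟂ DB]
2. E_y = -8899/1405  [D, B, E are collinear ∩ FE ⟂ DB]
   → E = (15022/1405, -8899/1405)
3. G_x = -1  [G is the midpoint of AB]
4. G_y = 13/2  [G is the midpoint of AB]
   → G = (-1, 13/2)
5. C_x = 31449/1405  [line 9·x + 6·y + -121458/1405 = 0 ∩ |CE|² = 1693897/5620]
6. C_y = -53861/2810  [line 9·x + 6·y + -121458/1405 = 0 ∩ |CE|² = 1693897/5620]
   → C = (31449/1405, -53861/2810)

C = (31449/1405, -53861/2810)
E = (15022/1405, -8899/1405)
G = (-1, 13/2)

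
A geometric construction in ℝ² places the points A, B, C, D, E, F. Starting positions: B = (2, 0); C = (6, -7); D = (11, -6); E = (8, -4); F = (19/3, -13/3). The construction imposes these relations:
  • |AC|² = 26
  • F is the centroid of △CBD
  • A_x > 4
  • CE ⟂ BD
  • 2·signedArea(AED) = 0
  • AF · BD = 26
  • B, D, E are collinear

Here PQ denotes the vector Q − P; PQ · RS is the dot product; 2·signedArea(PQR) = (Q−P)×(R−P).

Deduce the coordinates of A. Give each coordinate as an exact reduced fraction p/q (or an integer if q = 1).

A = (5, -2)

1. A_x = 5  [2·signedArea(AED) = 0 ∩ AF · BD = 26]
2. A_y = -2  [2·signedArea(AED) = 0 ∩ AF · BD = 26]
   → A = (5, -2)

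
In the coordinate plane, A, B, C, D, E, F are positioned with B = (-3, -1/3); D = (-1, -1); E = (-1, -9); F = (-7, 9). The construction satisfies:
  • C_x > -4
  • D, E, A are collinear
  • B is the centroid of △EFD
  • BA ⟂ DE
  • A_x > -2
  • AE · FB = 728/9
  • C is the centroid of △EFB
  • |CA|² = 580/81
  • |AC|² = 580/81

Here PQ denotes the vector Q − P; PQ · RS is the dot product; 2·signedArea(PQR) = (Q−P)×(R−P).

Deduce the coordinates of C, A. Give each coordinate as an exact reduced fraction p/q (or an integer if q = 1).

A = (-1, -1/3)
C = (-11/3, -1/9)

1. C_x = -11/3  [C is the centroid of △EFB]
2. C_y = -1/9  [C is the centroid of △EFB]
   → C = (-11/3, -1/9)
3. A_x = -1  [D, E, A are collinear ∩ BA ⟂ DE]
4. A_y = -1/3  [D, E, A are collinear ∩ BA ⟂ DE]
   → A = (-1, -1/3)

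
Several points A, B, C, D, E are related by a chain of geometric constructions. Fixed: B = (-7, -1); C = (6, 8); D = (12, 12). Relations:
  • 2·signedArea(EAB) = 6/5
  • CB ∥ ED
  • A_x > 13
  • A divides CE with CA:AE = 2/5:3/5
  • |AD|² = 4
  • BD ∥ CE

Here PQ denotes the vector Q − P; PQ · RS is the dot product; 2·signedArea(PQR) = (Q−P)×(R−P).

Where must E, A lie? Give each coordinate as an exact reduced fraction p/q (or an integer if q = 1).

1. E_x = 25  [CB ∥ ED ∩ BD ∥ CE]
2. E_y = 21  [CB ∥ ED ∩ BD ∥ CE]
   → E = (25, 21)
3. A_x = 68/5  [A divides CE with CA:AE = 2/5:3/5]
4. A_y = 66/5  [A divides CE with CA:AE = 2/5:3/5]
   → A = (68/5, 66/5)

A = (68/5, 66/5)
E = (25, 21)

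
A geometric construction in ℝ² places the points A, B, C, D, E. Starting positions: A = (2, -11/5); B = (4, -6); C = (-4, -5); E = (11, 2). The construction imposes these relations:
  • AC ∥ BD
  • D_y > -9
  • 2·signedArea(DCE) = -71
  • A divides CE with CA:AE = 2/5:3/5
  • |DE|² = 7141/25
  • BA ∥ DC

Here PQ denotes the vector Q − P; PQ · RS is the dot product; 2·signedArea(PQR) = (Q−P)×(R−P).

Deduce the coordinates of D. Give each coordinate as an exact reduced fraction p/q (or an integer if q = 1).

D = (-2, -44/5)

1. D_x = -2  [BA ∥ DC ∩ AC ∥ BD]
2. D_y = -44/5  [BA ∥ DC ∩ AC ∥ BD]
   → D = (-2, -44/5)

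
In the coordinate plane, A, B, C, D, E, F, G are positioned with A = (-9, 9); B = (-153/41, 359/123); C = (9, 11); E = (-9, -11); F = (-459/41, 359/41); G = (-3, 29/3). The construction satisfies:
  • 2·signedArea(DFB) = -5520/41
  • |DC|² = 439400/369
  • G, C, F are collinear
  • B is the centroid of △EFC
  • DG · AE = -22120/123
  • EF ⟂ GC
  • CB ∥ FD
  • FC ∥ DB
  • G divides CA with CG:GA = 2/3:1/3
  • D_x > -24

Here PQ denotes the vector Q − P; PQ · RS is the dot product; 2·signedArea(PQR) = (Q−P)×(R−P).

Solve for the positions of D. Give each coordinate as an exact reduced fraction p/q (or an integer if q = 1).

1. D_x = -981/41  [FC ∥ DB ∩ CB ∥ FD]
2. D_y = 83/123  [FC ∥ DB ∩ CB ∥ FD]
   → D = (-981/41, 83/123)

D = (-981/41, 83/123)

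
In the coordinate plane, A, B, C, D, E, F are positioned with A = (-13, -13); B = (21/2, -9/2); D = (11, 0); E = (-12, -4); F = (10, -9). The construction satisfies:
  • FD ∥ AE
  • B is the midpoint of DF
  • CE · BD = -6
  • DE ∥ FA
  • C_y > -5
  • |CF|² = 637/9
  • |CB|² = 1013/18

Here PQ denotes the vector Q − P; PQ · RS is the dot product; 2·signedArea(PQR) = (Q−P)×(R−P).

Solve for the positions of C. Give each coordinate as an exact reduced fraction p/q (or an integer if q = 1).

C = (3, -13/3)

1. C_x = 3  [line -1/2·x + -9/2·y + -18 = 0 ∩ |CB|² = 1013/18]
2. C_y = -13/3  [line -1/2·x + -9/2·y + -18 = 0 ∩ |CB|² = 1013/18]
   → C = (3, -13/3)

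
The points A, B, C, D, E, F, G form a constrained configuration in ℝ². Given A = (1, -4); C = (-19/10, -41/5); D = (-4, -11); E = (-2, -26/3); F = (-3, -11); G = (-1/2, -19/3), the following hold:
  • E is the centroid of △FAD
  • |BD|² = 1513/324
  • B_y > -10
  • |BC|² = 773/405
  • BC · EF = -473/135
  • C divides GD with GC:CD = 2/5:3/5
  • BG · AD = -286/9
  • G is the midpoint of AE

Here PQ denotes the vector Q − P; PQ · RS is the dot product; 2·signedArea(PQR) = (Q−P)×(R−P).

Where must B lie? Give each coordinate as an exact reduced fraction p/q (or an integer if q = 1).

1. B_x = -5/2  [BC · EF = -473/135 ∩ BG · AD = -286/9]
2. B_y = -85/9  [BC · EF = -473/135 ∩ BG · AD = -286/9]
   → B = (-5/2, -85/9)

B = (-5/2, -85/9)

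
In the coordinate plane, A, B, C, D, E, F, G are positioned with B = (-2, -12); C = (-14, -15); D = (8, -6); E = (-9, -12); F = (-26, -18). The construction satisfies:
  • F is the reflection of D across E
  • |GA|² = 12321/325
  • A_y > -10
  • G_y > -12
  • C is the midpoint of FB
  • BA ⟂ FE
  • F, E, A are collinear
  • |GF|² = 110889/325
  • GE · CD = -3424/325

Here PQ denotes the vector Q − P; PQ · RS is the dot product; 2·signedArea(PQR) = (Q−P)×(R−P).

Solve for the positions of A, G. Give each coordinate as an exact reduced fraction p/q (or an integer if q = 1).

1. A_x = -902/325  [F, E, A are collinear ∩ BA ⟂ FE]
2. A_y = -3186/325  [F, E, A are collinear ∩ BA ⟂ FE]
   → A = (-902/325, -3186/325)
3. G_x = -2789/325  [line -22·x + -9·y + -96026/325 = 0 ∩ |GA|² = 12321/325]
4. G_y = -3852/325  [line -22·x + -9·y + -96026/325 = 0 ∩ |GA|² = 12321/325]
   → G = (-2789/325, -3852/325)

A = (-902/325, -3186/325)
G = (-2789/325, -3852/325)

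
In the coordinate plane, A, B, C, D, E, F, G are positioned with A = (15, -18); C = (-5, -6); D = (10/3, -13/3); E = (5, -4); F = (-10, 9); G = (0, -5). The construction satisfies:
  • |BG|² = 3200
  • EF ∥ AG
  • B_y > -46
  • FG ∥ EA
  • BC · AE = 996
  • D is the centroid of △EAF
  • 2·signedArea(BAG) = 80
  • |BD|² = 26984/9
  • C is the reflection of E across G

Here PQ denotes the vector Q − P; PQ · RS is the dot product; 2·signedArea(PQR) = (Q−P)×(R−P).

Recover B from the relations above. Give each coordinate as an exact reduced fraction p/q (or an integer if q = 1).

1. B_x = 40  [2·signedArea(BAG) = 80 ∩ BC · AE = 996]
2. B_y = -45  [2·signedArea(BAG) = 80 ∩ BC · AE = 996]
   → B = (40, -45)

B = (40, -45)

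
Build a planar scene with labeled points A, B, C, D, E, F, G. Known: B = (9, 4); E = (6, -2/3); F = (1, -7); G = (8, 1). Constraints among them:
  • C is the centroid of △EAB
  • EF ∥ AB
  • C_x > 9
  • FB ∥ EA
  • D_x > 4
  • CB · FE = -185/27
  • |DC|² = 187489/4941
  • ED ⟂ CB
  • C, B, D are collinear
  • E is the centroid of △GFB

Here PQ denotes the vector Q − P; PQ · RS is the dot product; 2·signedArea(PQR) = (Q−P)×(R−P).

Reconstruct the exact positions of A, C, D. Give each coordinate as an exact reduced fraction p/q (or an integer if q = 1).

1. A_x = 14  [EF ∥ AB ∩ FB ∥ EA]
2. A_y = 31/3  [EF ∥ AB ∩ FB ∥ EA]
   → A = (14, 31/3)
3. C_x = 29/3  [C is the centroid of △EAB]
4. C_y = 41/9  [C is the centroid of △EAB]
   → C = (29/3, 41/9)
5. D_x = 301/61  [C, B, D are collinear ∩ ED ⟂ CB]
6. D_y = 112/183  [C, B, D are collinear ∩ ED ⟂ CB]
   → D = (301/61, 112/183)

A = (14, 31/3)
C = (29/3, 41/9)
D = (301/61, 112/183)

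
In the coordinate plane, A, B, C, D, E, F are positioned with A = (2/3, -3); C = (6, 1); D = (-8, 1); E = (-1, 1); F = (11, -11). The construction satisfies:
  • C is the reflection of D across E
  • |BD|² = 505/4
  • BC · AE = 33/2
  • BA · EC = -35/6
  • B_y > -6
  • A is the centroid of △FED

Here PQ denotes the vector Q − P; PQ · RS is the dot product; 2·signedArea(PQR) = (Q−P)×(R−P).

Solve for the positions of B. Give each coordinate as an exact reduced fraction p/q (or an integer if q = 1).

1. B_x = 3/2  [BA · EC = -35/6 ∩ BC · AE = 33/2]
2. B_y = -5  [BA · EC = -35/6 ∩ BC · AE = 33/2]
   → B = (3/2, -5)

B = (3/2, -5)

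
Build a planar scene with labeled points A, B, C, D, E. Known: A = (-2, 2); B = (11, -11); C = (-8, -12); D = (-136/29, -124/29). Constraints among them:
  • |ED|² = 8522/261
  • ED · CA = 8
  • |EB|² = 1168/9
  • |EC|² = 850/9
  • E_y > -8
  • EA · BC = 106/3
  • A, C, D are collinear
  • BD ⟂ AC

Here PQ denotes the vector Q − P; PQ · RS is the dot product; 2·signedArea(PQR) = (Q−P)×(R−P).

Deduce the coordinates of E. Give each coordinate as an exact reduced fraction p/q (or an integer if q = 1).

E = (1/3, -7)

1. E_x = 1/3  [ED · CA = 8 ∩ EA · BC = 106/3]
2. E_y = -7  [ED · CA = 8 ∩ EA · BC = 106/3]
   → E = (1/3, -7)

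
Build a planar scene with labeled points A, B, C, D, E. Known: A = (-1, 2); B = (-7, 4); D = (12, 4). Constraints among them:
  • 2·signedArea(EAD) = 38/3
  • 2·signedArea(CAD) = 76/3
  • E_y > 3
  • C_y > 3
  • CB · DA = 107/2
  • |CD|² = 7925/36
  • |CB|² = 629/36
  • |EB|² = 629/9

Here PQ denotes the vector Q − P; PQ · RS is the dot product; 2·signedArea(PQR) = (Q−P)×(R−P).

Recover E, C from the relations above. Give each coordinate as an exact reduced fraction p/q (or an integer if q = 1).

C = (-17/6, 11/3)
E = (4/3, 10/3)

1. E_x = 4/3  [line -2·x + 13·y + -122/3 = 0 ∩ |EB|² = 629/9]
2. E_y = 10/3  [line -2·x + 13·y + -122/3 = 0 ∩ |EB|² = 629/9]
   → E = (4/3, 10/3)
3. C_x = -17/6  [2·signedArea(CAD) = 76/3 ∩ CB · DA = 107/2]
4. C_y = 11/3  [2·signedArea(CAD) = 76/3 ∩ CB · DA = 107/2]
   → C = (-17/6, 11/3)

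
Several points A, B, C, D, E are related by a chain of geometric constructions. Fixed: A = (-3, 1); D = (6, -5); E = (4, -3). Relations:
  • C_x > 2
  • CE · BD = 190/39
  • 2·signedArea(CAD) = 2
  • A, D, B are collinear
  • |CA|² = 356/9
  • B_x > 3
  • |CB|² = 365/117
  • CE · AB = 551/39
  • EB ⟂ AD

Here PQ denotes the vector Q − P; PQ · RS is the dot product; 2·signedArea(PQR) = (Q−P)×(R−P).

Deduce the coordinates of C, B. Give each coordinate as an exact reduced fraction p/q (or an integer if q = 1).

B = (48/13, -45/13)
C = (7/3, -7/3)

1. C_x = 7/3  [line 6·x + 9·y + 7 = 0 ∩ |CA|² = 356/9]
2. C_y = -7/3  [line 6·x + 9·y + 7 = 0 ∩ |CA|² = 356/9]
   → C = (7/3, -7/3)
3. B_x = 48/13  [CE · BD = 190/39 ∩ A, D, B are collinear]
4. B_y = -45/13  [CE · BD = 190/39 ∩ A, D, B are collinear]
   → B = (48/13, -45/13)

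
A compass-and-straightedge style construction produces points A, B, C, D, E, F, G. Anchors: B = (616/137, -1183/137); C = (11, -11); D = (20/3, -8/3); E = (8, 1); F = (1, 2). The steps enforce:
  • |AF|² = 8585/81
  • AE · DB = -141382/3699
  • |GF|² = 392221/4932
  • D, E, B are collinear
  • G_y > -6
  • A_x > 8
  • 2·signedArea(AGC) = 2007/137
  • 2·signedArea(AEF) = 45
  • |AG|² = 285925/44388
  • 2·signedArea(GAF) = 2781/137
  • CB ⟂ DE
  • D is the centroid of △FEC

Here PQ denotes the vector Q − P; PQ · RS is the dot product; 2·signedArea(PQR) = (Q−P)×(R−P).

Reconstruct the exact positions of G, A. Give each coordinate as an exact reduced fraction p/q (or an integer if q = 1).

1. A_x = 73/9  [AE · DB = -141382/3699 ∩ 2·signedArea(AEF) = 45]
2. A_y = -49/9  [AE · DB = -141382/3699 ∩ 2·signedArea(AEF) = 45]
   → A = (73/9, -49/9)
3. G_x = 2294/411  [2·signedArea(GAF) = 2781/137 ∩ 2·signedArea(AGC) = 2007/137]
4. G_y = -4645/822  [2·signedArea(GAF) = 2781/137 ∩ 2·signedArea(AGC) = 2007/137]
   → G = (2294/411, -4645/822)

A = (73/9, -49/9)
G = (2294/411, -4645/822)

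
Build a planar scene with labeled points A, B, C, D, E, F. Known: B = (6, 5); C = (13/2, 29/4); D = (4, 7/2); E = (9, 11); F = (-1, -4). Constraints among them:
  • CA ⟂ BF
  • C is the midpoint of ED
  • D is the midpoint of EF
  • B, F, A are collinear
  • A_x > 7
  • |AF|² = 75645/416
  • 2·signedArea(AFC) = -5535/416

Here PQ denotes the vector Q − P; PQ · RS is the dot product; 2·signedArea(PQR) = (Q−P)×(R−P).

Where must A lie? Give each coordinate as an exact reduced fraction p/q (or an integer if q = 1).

A = (757/104, 691/104)

1. A_x = 757/104  [B, F, A are collinear ∩ CA ⟂ BF]
2. A_y = 691/104  [B, F, A are collinear ∩ CA ⟂ BF]
   → A = (757/104, 691/104)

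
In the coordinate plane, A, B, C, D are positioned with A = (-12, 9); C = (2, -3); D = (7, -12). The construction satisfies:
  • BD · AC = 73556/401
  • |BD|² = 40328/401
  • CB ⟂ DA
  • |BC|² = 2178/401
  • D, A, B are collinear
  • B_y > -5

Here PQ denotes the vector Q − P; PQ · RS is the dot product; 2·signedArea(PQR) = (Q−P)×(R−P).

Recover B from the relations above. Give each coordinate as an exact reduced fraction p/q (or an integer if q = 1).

1. B_x = 109/401  [D, A, B are collinear ∩ CB ⟂ DA]
2. B_y = -1830/401  [D, A, B are collinear ∩ CB ⟂ DA]
   → B = (109/401, -1830/401)

B = (109/401, -1830/401)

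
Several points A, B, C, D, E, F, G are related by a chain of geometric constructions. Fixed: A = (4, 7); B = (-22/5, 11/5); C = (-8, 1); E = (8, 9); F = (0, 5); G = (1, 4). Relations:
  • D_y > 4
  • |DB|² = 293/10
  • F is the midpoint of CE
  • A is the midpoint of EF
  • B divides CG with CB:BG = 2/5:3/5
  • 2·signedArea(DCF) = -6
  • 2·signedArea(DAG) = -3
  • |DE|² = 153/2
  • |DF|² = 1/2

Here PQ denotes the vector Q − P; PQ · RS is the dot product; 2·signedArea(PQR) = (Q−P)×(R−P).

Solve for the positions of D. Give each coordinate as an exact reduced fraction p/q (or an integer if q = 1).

1. D_x = 1/2  [2·signedArea(DAG) = -3 ∩ 2·signedArea(DCF) = -6]
2. D_y = 9/2  [2·signedArea(DAG) = -3 ∩ 2·signedArea(DCF) = -6]
   → D = (1/2, 9/2)

D = (1/2, 9/2)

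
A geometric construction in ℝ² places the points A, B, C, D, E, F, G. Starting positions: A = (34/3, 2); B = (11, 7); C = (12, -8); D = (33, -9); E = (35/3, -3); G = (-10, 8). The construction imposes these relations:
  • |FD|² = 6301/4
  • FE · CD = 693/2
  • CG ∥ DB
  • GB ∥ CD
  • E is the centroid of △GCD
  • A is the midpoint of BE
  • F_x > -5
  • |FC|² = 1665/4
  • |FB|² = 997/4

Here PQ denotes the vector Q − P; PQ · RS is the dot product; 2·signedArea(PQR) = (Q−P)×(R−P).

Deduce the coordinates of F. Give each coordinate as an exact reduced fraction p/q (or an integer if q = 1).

1. F_x = -9/2  [line -21·x + 1·y + -197/2 = 0 ∩ |FC|² = 1665/4]
2. F_y = 4  [line -21·x + 1·y + -197/2 = 0 ∩ |FC|² = 1665/4]
   → F = (-9/2, 4)

F = (-9/2, 4)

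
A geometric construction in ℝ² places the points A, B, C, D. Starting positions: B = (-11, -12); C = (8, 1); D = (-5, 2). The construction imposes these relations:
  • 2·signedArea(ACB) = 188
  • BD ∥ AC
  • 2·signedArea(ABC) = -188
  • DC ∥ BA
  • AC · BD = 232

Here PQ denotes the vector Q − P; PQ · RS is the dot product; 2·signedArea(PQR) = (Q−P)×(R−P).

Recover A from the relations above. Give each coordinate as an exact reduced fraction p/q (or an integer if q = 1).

1. A_x = 2  [BD ∥ AC ∩ DC ∥ BA]
2. A_y = -13  [BD ∥ AC ∩ DC ∥ BA]
   → A = (2, -13)

A = (2, -13)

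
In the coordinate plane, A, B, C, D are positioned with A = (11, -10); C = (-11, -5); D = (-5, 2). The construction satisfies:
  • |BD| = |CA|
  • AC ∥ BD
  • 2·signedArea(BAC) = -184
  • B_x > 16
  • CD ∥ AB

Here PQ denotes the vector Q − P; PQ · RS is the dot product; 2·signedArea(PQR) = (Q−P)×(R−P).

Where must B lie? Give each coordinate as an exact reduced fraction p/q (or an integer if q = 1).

B = (17, -3)

1. B_x = 17  [AC ∥ BD ∩ CD ∥ AB]
2. B_y = -3  [AC ∥ BD ∩ CD ∥ AB]
   → B = (17, -3)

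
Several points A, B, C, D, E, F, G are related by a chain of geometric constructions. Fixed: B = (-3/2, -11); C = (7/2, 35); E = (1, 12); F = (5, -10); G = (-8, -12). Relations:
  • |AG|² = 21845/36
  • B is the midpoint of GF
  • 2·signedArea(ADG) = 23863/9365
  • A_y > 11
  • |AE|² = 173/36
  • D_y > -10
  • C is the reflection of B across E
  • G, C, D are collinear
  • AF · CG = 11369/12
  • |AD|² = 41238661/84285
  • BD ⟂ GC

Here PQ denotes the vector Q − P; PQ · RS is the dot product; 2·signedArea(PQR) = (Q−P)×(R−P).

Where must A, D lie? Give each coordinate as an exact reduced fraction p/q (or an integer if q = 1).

A = (-7/6, 35/3)
D = (-138639/18730, -89491/9365)

1. A_x = -7/6  [line 23/2·x + 47·y + -6419/12 = 0 ∩ |AE|² = 173/36]
2. A_y = 35/3  [line 23/2·x + 47·y + -6419/12 = 0 ∩ |AE|² = 173/36]
   → A = (-7/6, 35/3)
3. D_x = -138639/18730  [G, C, D are collinear ∩ BD ⟂ GC]
4. D_y = -89491/9365  [G, C, D are collinear ∩ BD ⟂ GC]
   → D = (-138639/18730, -89491/9365)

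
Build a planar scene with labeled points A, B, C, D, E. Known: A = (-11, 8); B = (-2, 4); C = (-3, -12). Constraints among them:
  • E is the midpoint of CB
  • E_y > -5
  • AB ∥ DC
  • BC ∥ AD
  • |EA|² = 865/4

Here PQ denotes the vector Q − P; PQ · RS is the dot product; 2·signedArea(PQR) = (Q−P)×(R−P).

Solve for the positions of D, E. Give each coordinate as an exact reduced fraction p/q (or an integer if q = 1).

D = (-12, -8)
E = (-5/2, -4)

1. D_x = -12  [AB ∥ DC ∩ BC ∥ AD]
2. D_y = -8  [AB ∥ DC ∩ BC ∥ AD]
   → D = (-12, -8)
3. E_x = -5/2  [E is the midpoint of CB]
4. E_y = -4  [E is the midpoint of CB]
   → E = (-5/2, -4)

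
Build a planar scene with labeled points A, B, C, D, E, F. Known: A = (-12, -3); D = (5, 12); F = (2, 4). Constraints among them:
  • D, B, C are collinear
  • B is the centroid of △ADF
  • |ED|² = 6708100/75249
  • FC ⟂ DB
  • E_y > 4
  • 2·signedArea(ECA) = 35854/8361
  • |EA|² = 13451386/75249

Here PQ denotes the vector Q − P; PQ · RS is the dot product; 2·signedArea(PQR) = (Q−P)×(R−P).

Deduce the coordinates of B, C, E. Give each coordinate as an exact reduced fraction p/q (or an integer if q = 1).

B = (-5/3, 13/3)
C = (-235/929, 5536/929)
E = (-9995/8361, 40762/8361)

1. B_x = -5/3  [B is the centroid of △ADF]
2. B_y = 13/3  [B is the centroid of △ADF]
   → B = (-5/3, 13/3)
3. C_x = -235/929  [D, B, C are collinear ∩ FC ⟂ DB]
4. C_y = 5536/929  [D, B, C are collinear ∩ FC ⟂ DB]
   → C = (-235/929, 5536/929)
5. E_x = -9995/8361  [line 8323/929·x + -10913/929·y + 568379/8361 = 0 ∩ |EA|² = 13451386/75249]
6. E_y = 40762/8361  [line 8323/929·x + -10913/929·y + 568379/8361 = 0 ∩ |EA|² = 13451386/75249]
   → E = (-9995/8361, 40762/8361)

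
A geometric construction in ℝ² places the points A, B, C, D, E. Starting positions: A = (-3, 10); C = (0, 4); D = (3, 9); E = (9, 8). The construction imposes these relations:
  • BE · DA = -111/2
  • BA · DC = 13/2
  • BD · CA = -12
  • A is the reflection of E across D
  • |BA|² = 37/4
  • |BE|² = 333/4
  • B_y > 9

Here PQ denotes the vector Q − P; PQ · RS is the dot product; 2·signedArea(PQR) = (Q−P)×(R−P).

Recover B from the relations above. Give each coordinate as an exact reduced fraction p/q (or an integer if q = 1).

1. B_x = 0  [BD · CA = -12 ∩ BA · DC = 13/2]
2. B_y = 19/2  [BD · CA = -12 ∩ BA · DC = 13/2]
   → B = (0, 19/2)

B = (0, 19/2)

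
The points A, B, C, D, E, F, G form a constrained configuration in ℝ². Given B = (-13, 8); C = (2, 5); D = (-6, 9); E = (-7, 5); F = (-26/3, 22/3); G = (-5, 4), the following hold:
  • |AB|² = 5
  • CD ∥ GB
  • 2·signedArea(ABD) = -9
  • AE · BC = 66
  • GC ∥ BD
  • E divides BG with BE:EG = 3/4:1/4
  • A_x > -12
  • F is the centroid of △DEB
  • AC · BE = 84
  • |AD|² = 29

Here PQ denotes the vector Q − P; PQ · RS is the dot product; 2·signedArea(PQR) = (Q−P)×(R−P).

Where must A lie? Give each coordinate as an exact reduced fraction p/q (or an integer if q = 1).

A = (-11, 7)

1. A_x = -11  [AC · BE = 84 ∩ AE · BC = 66]
2. A_y = 7  [AC · BE = 84 ∩ AE · BC = 66]
   → A = (-11, 7)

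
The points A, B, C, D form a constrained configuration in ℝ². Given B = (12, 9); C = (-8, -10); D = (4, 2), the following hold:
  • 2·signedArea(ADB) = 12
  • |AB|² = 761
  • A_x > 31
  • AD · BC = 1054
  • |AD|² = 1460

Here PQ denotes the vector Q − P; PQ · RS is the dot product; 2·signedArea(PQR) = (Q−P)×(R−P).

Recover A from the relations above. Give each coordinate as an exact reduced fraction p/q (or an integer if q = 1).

1. A_x = 32  [2·signedArea(ADB) = 12 ∩ AD · BC = 1054]
2. A_y = 28  [2·signedArea(ADB) = 12 ∩ AD · BC = 1054]
   → A = (32, 28)

A = (32, 28)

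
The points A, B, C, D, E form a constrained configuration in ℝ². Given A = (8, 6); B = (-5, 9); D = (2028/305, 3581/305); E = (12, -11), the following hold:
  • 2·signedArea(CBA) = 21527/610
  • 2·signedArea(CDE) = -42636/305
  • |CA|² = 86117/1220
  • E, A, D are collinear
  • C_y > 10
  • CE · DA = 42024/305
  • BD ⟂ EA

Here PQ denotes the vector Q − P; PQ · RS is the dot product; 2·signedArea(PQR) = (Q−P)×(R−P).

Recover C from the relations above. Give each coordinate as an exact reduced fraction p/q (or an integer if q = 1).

C = (503/610, 3163/305)

1. C_x = 503/610  [2·signedArea(CBA) = 21527/610 ∩ 2·signedArea(CDE) = -42636/305]
2. C_y = 3163/305  [2·signedArea(CBA) = 21527/610 ∩ 2·signedArea(CDE) = -42636/305]
   → C = (503/610, 3163/305)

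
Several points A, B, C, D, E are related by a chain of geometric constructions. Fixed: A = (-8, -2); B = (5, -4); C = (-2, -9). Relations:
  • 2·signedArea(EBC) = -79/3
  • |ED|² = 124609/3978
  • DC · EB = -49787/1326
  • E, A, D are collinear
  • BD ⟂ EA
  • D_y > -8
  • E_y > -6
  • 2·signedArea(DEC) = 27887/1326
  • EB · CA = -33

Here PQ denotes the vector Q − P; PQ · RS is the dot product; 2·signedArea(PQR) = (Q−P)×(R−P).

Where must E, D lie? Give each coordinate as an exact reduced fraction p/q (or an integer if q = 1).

1. E_x = -5/3  [EB · CA = -33 ∩ 2·signedArea(EBC) = -79/3]
2. E_y = -5  [EB · CA = -33 ∩ 2·signedArea(EBC) = -79/3]
   → E = (-5/3, -5)
3. D_x = 1499/442  [E, A, D are collinear ∩ BD ⟂ EA]
4. D_y = -3269/442  [E, A, D are collinear ∩ BD ⟂ EA]
   → D = (1499/442, -3269/442)

D = (1499/442, -3269/442)
E = (-5/3, -5)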